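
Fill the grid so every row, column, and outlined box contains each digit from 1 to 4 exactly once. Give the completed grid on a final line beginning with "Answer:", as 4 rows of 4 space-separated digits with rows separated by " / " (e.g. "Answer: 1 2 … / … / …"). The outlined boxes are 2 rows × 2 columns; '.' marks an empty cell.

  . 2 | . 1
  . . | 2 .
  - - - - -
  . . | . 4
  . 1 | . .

Step 1. [r4c3∈{3}] r4c3 is down to just 3 ⇒ r4c3=3.
Step 2. [r1c1∈{3,4}] across row 1, 3 lands solely at r1c1. So r1c1=3.
Step 3. [r4c1∈{2,4}] r4c1 is the only open cell in row 4 admitting 4. So r4c1=4.
Step 4. [r1c3∈{4}] only 4 remains possible at r1c3, so r1c3=4.
Step 5. [r4c4∈{2}] r4c4 is down to just 2, so r4c4=2.
Step 6. [r3c2∈{3}] r3c2 is down to just 3, so r3c2=3.
Step 7. [r2c1∈{1}] r2c1 has the single candidate 1. So r2c1=1.
Step 8. [r3c3∈{1}] only 1 remains possible at r3c3 ⇒ r3c3=1.
Step 9. [r2c4∈{3}] r2c4's peers cover all but 3, so r2c4=3.
Step 10. [r2c2∈{4}] only 4 remains possible at r2c2, so r2c2=4.
Step 11. [r3c1∈{2}] only 2 remains possible at r3c1. So r3c1=2.

Answer: 3 2 4 1 / 1 4 2 3 / 2 3 1 4 / 4 1 3 2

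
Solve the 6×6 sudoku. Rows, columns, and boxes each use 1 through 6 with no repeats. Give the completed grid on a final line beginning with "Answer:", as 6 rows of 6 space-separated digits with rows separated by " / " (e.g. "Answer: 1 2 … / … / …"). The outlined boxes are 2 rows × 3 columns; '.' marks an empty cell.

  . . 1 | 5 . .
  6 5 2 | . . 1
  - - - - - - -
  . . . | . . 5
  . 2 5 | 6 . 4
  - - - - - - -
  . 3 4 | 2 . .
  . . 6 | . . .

Step 1. [r6c2∈{1}] r6c2 has the single candidate 1. So r6c2=1.
Step 2. [r1c1∈{3,4}] in box 1, 3 fits only at r1c1. So r1c1=3.
Step 3. [r4c5∈{1,3}] in row 4, 3 fits only at r4c5. So r4c5=3.
Step 4. [r5c5∈{1,5,6}] in row 5, 1 fits only at r5c5, so r5c5=1.
Step 5. [r2c5∈{4}] r2c5 has the single candidate 4 ⇒ r2c5=4.
Step 6. [r1c6∈{2,6}] r1c6 is the only open cell in col 6 admitting 2. So r1c6=2.
Step 7. [r3c1∈{1,4}] r3c1 is the only open cell in col 1 admitting 4, so r3c1=4.
Step 8. [r5c1∈{5}] only 5 remains possible at r5c1. So r5c1=5.
Step 9. [r6c4∈{3,4}] r6c4 is the only open cell in row 6 admitting 4. So r6c4=4.
Step 10. [r3c2∈{6}] r3c2 has the single candidate 6 ⇒ r3c2=6.
Step 11. [r1c5∈{6}] r1c5 is down to just 6 ⇒ r1c5=6.
Step 12. [r6c5∈{5}] r6c5 is down to just 5. So r6c5=5.
Step 13. [r6c1∈{2}] r6c1 has the single candidate 2, so r6c1=2.
Step 14. [r3c4∈{1}] r3c4's peers cover all but 1 ⇒ r3c4=1.
Step 15. [r5c6∈{6}] r5c6 has the single candidate 6, so r5c6=6.
Step 16. [r3c5∈{2}] nothing but 2 survives at r3c5. So r3c5=2.
Step 17. [r6c6∈{3}] nothing but 3 survives at r6c6. So r6c6=3.
Step 18. [r2c4∈{3}] nothing but 3 survives at r2c4. So r2c4=3.
Step 19. [r1c2∈{4}] only 4 remains possible at r1c2. So r1c2=4.
Step 20. [r3c3∈{3}] nothing but 3 survives at r3c3 ⇒ r3c3=3.
Step 21. [r4c1∈{1}] nothing but 1 survives at r4c1 ⇒ r4c1=1.

Answer: 3 4 1 5 6 2 / 6 5 2 3 4 1 / 4 6 3 1 2 5 / 1 2 5 6 3 4 / 5 3 4 2 1 6 / 2 1 6 4 5 3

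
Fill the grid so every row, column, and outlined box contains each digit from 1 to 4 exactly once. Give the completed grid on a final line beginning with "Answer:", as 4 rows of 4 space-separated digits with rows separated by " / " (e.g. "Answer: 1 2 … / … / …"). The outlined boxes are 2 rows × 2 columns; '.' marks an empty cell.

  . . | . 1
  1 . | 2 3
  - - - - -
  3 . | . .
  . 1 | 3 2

Step 1. [r1c3∈{4}] r1c3 has the single candidate 4 ⇒ r1c3=4.
Step 2. [r3c2∈{2,4}] 2 has one home in row 3: r3c2. So r3c2=2.
Step 3. [r4c1∈{4}] nothing but 4 survives at r4c1 ⇒ r4c1=4.
Step 4. [r3c4∈{4}] nothing but 4 survives at r3c4, so r3c4=4.
Step 5. [r1c1∈{2}] r1c1 has the single candidate 2, so r1c1=2.
Step 6. [r3c3∈{1}] nothing but 1 survives at r3c3, so r3c3=1.
Step 7. [r2c2∈{4}] r2c2's peers cover all but 4 ⇒ r2c2=4.
Step 8. [r1c2∈{3}] only 3 remains possible at r1c2. So r1c2=3.

Answer: 2 3 4 1 / 1 4 2 3 / 3 2 1 4 / 4 1 3 2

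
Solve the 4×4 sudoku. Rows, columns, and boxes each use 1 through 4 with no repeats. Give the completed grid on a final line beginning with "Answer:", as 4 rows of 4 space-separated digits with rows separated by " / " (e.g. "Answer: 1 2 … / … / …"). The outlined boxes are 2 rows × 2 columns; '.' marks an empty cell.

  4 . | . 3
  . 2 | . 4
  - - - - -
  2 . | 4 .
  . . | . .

Step 1. [r1c2∈{1}] nothing but 1 survives at r1c2. So r1c2=1.
Step 2. [r4c3∈{1,2,3}] col 3 places 3 nowhere but r4c3 ⇒ r4c3=3.
Step 3. [r3c4∈{1}] r3c4 has the single candidate 1, so r3c4=1.
Step 4. [r4c2∈{4}] nothing but 4 survives at r4c2. So r4c2=4.
Step 5. [r2c1∈{3}] only 3 remains possible at r2c1, so r2c1=3.
Step 6. [r1c3∈{2}] r1c3 has the single candidate 2. So r1c3=2.
Step 7. [r2c3∈{1}] r2c3 is down to just 1, so r2c3=1.
Step 8. [r4c4∈{2}] nothing but 2 survives at r4c4. So r4c4=2.
Step 9. [r3c2∈{3}] nothing but 3 survives at r3c2, so r3c2=3.
Step 10. [r4c1∈{1}] r4c1's peers cover all but 1. So r4c1=1.

Answer: 4 1 2 3 / 3 2 1 4 / 2 3 4 1 / 1 4 3 2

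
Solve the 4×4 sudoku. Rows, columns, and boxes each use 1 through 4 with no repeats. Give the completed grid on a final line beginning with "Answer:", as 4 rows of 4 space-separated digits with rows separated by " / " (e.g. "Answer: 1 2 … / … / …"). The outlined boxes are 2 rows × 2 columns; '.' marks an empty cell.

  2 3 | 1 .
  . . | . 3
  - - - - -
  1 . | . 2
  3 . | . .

Step 1. [r4c3∈{4}] r4c3 is down to just 4, so r4c3=4.
Step 2. [r3c2∈{4}] only 4 remains possible at r3c2, so r3c2=4.
Step 3. [r2c3∈{2}] r2c3 is down to just 2 ⇒ r2c3=2.
Step 4. [r3c3∈{3}] r3c3 is down to just 3, so r3c3=3.
Step 5. [r4c4∈{1}] r4c4's peers cover all but 1 ⇒ r4c4=1.
Step 6. [r2c2∈{1}] nothing but 1 survives at r2c2. So r2c2=1.
Step 7. [r2c1∈{4}] r2c1 is down to just 4. So r2c1=4.
Step 8. [r1c4∈{4}] nothing but 4 survives at r1c4 ⇒ r1c4=4.
Step 9. [r4c2∈{2}] r4c2 has the single candidate 2. So r4c2=2.

Answer: 2 3 1 4 / 4 1 2 3 / 1 4 3 2 / 3 2 4 1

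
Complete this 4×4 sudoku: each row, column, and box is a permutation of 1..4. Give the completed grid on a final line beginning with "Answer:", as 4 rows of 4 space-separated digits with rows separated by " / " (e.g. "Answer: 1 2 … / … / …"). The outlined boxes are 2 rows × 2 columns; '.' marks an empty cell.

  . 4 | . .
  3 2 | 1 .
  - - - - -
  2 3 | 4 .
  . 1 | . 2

Step 1. [r1c4∈{3}] r1c4 is down to just 3 ⇒ r1c4=3.
Step 2. [r3c4∈{1}] r3c4's peers cover all but 1, so r3c4=1.
Step 3. [r4c1∈{4}] r4c1's peers cover all but 4 ⇒ r4c1=4.
Step 4. [r1c1∈{1}] nothing but 1 survives at r1c1. So r1c1=1.
Step 5. [r1c3∈{2}] r1c3's peers cover all but 2 ⇒ r1c3=2.
Step 6. [r4c3∈{3}] r4c3 has the single candidate 3. So r4c3=3.
Step 7. [r2c4∈{4}] r2c4 is down to just 4 ⇒ r2c4=4.

Answer: 1 4 2 3 / 3 2 1 4 / 2 3 4 1 / 4 1 3 2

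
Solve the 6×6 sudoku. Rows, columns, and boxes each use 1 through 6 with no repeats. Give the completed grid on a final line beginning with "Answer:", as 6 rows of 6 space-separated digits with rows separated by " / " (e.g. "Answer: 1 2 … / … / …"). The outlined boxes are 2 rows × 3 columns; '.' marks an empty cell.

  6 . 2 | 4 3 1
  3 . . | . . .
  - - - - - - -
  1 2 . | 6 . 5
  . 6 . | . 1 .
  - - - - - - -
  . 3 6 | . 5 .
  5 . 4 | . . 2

Step 1. [r2c4∈{2,5}] across col 4, 5 lands solely at r2c4 ⇒ r2c4=5.
Step 2. [r4c6∈{3,4}] 3 has one home in col 6: r4c6 ⇒ r4c6=3.
Step 3. [r6c2∈{1}] only 1 remains possible at r6c2. So r6c2=1.
Step 4. [r2c5∈{2,6}] in row 2, 2 fits only at r2c5 ⇒ r2c5=2.
Step 5. [r3c5∈{4}] r3c5 has the single candidate 4. So r3c5=4.
Step 6. [r4c4∈{2}] nothing but 2 survives at r4c4. So r4c4=2.
Step 7. [r3c3∈{3}] r3c3 is down to just 3. So r3c3=3.
Step 8. [r2c6∈{6}] r2c6 is down to just 6. So r2c6=6.
Step 9. [r5c6∈{4}] r5c6's peers cover all but 4. So r5c6=4.
Step 10. [r2c3∈{1}] r2c3's peers cover all but 1 ⇒ r2c3=1.
Step 11. [r5c1∈{2}] r5c1 has the single candidate 2. So r5c1=2.
Step 12. [r6c5∈{6}] r6c5 is down to just 6, so r6c5=6.
Step 13. [r1c2∈{5}] r1c2's peers cover all but 5 ⇒ r1c2=5.
Step 14. [r4c1∈{4}] nothing but 4 survives at r4c1. So r4c1=4.
Step 15. [r5c4∈{1}] r5c4 is down to just 1, so r5c4=1.
Step 16. [r4c3∈{5}] nothing but 5 survives at r4c3. So r4c3=5.
Step 17. [r2c2∈{4}] nothing but 4 survives at r2c2, so r2c2=4.
Step 18. [r6c4∈{3}] r6c4 has the single candidate 3 ⇒ r6c4=3.

Answer: 6 5 2 4 3 1 / 3 4 1 5 2 6 / 1 2 3 6 4 5 / 4 6 5 2 1 3 / 2 3 6 1 5 4 / 5 1 4 3 6 2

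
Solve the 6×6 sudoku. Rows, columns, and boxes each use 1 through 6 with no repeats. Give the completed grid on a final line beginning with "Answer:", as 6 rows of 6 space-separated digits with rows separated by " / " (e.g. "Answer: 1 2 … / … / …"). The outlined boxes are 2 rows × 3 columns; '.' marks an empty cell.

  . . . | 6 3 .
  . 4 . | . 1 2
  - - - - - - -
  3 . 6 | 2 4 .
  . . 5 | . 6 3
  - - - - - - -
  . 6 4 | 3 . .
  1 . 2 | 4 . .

Step 1. [r5c1∈{5}] nothing but 5 survives at r5c1, so r5c1=5.
Step 2. [r3c2∈{1}] r3c2 has the single candidate 1 ⇒ r3c2=1.
Step 3. [r1c1∈{2}] r1c1 has the single candidate 2. So r1c1=2.
Step 4. [r3c6∈{5}] only 5 remains possible at r3c6 ⇒ r3c6=5.
Step 5. [r4c2∈{2}] only 2 remains possible at r4c2. So r4c2=2.
Step 6. [r6c2∈{3}] r6c2's peers cover all but 3, so r6c2=3.
Step 7. [r4c4∈{1}] only 1 remains possible at r4c4. So r4c4=1.
Step 8. [r1c6∈{4}] r1c6 is down to just 4, so r1c6=4.
Step 9. [r5c5∈{2}] r5c5 has the single candidate 2, so r5c5=2.
Step 10. [r1c2∈{5}] r1c2 has the single candidate 5 ⇒ r1c2=5.
Step 11. [r6c5∈{5}] nothing but 5 survives at r6c5 ⇒ r6c5=5.
Step 12. [r2c4∈{5}] only 5 remains possible at r2c4. So r2c4=5.
Step 13. [r6c6∈{6}] r6c6 has the single candidate 6, so r6c6=6.
Step 14. [r4c1∈{4}] r4c1 has the single candidate 4. So r4c1=4.
Step 15. [r2c3∈{3}] r2c3 is down to just 3. So r2c3=3.
Step 16. [r1c3∈{1}] only 1 remains possible at r1c3. So r1c3=1.
Step 17. [r2c1∈{6}] r2c1 has the single candidate 6. So r2c1=6.
Step 18. [r5c6∈{1}] r5c6 is down to just 1 ⇒ r5c6=1.

Answer: 2 5 1 6 3 4 / 6 4 3 5 1 2 / 3 1 6 2 4 5 / 4 2 5 1 6 3 / 5 6 4 3 2 1 / 1 3 2 4 5 6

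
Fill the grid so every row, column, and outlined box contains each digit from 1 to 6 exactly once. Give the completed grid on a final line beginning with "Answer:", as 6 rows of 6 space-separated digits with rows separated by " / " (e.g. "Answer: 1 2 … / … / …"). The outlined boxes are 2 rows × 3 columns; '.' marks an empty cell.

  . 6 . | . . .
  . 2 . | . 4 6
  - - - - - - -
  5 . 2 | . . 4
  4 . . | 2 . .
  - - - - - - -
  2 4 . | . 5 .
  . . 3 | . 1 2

Step 1. [r5c3∈{1,6}] across row 5, 1 lands solely at r5c3. So r5c3=1.
Step 2. [r5c6∈{3}] nothing but 3 survives at r5c6. So r5c6=3.
Step 3. [r5c4∈{6}] r5c4 is down to just 6 ⇒ r5c4=6.
Step 4. [r2c3∈{5}] r2c3 is down to just 5. So r2c3=5.
Step 5. [r1c4∈{1,3,5}] r1c4 is the only open cell in col 4 admitting 5 ⇒ r1c4=5.
Step 6. [r1c6∈{1}] r1c6 has the single candidate 1. So r1c6=1.
Step 7. [r2c4∈{3}] nothing but 3 survives at r2c4, so r2c4=3.
Step 8. [r3c5∈{3,6}] in row 3, 6 fits only at r3c5, so r3c5=6.
Step 9. [r3c2∈{1,3}] in row 3, 3 fits only at r3c2 ⇒ r3c2=3.
Step 10. [r6c4∈{4}] only 4 remains possible at r6c4. So r6c4=4.
Step 11. [r4c5∈{3}] only 3 remains possible at r4c5. So r4c5=3.
Step 12. [r1c5∈{2}] only 2 remains possible at r1c5. So r1c5=2.
Step 13. [r1c3∈{4}] only 4 remains possible at r1c3. So r1c3=4.
Step 14. [r6c1∈{6}] only 6 remains possible at r6c1 ⇒ r6c1=6.
Step 15. [r1c1∈{3}] r1c1's peers cover all but 3, so r1c1=3.
Step 16. [r4c6∈{5}] only 5 remains possible at r4c6 ⇒ r4c6=5.
Step 17. [r6c2∈{5}] r6c2 is down to just 5, so r6c2=5.
Step 18. [r3c4∈{1}] r3c4 has the single candidate 1 ⇒ r3c4=1.
Step 19. [r2c1∈{1}] r2c1 is down to just 1. So r2c1=1.
Step 20. [r4c2∈{1}] only 1 remains possible at r4c2, so r4c2=1.
Step 21. [r4c3∈{6}] r4c3 is down to just 6. So r4c3=6.

Answer: 3 6 4 5 2 1 / 1 2 5 3 4 6 / 5 3 2 1 6 4 / 4 1 6 2 3 5 / 2 4 1 6 5 3 / 6 5 3 4 1 2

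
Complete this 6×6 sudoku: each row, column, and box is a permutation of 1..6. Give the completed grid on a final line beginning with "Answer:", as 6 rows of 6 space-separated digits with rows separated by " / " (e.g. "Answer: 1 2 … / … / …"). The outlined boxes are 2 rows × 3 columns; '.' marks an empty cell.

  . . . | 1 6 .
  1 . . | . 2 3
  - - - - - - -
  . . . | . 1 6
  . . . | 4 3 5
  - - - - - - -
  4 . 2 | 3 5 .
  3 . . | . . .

Step 1. [r5c2∈{1,6}] 6 has one home in row 5: r5c2 ⇒ r5c2=6.
Step 2. [r1c6∈{4}] r1c6 is down to just 4, so r1c6=4.
Step 3. [r3c4∈{2}] r3c4's peers cover all but 2. So r3c4=2.
Step 4. [r3c1∈{5}] nothing but 5 survives at r3c1. So r3c1=5.
Step 5. [r2c3∈{4,5,6}] in row 2, 6 fits only at r2c3, so r2c3=6.
Step 6. [r3c3∈{3,4}] across col 3, 4 lands solely at r3c3. So r3c3=4.
Step 7. [r1c3∈{3,5}] r1c3 is the only open cell in col 3 admitting 3. So r1c3=3.
Step 8. [r1c2∈{2,5}] across row 1, 5 lands solely at r1c2, so r1c2=5.
Step 9. [r6c2∈{1}] nothing but 1 survives at r6c2, so r6c2=1.
Step 10. [r1c1∈{2}] only 2 remains possible at r1c1, so r1c1=2.
Step 11. [r2c4∈{5}] r2c4 is down to just 5, so r2c4=5.
Step 12. [r6c3∈{5}] only 5 remains possible at r6c3. So r6c3=5.
Step 13. [r5c6∈{1}] r5c6's peers cover all but 1, so r5c6=1.
Step 14. [r2c2∈{4}] r2c2 is down to just 4. So r2c2=4.
Step 15. [r3c2∈{3}] r3c2 is down to just 3, so r3c2=3.
Step 16. [r6c6∈{2}] nothing but 2 survives at r6c6, so r6c6=2.
Step 17. [r4c2∈{2}] r4c2 is down to just 2, so r4c2=2.
Step 18. [r4c3∈{1}] r4c3's peers cover all but 1 ⇒ r4c3=1.
Step 19. [r4c1∈{6}] nothing but 6 survives at r4c1, so r4c1=6.
Step 20. [r6c5∈{4}] r6c5 is down to just 4 ⇒ r6c5=4.
Step 21. [r6c4∈{6}] r6c4's peers cover all but 6 ⇒ r6c4=6.

Answer: 2 5 3 1 6 4 / 1 4 6 5 2 3 / 5 3 4 2 1 6 / 6 2 1 4 3 5 / 4 6 2 3 5 1 / 3 1 5 6 4 2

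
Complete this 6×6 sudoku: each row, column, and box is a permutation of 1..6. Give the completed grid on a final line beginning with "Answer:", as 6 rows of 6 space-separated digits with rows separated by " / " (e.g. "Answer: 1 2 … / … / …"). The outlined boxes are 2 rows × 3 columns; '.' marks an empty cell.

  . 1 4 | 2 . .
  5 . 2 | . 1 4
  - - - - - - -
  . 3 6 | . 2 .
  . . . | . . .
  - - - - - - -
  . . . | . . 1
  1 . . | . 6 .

Step 1. [r2c4∈{3,6}] 3 has one home in row 2: r2c4. So r2c4=3.
Step 2. [r3c6∈{5}] r3c6 has the single candidate 5 ⇒ r3c6=5.
Step 3. [r3c1∈{4}] r3c1's peers cover all but 4 ⇒ r3c1=4.
Step 4. [r4c4∈{1,4,6}] r4c4 is the only open cell in col 4 admitting 6. So r4c4=6.
Step 5. [r4c1∈{2}] r4c1 is down to just 2 ⇒ r4c1=2.
Step 6. [r5c2∈{2,4,5,6}] r5c2 is the only open cell in row 5 admitting 2. So r5c2=2.
Step 7. [r4c6∈{3}] nothing but 3 survives at r4c6, so r4c6=3.
Step 8. [r5c5∈{3,4,5}] 3 has one home in col 5: r5c5, so r5c5=3.
Step 9. [r5c3∈{5}] only 5 remains possible at r5c3, so r5c3=5.
Step 10. [r1c1∈{3,6}] 3 has one home in row 1: r1c1 ⇒ r1c1=3.
Step 11. [r5c4∈{4}] r5c4's peers cover all but 4, so r5c4=4.
Step 12. [r2c2∈{6}] r2c2 has the single candidate 6, so r2c2=6.
Step 13. [r4c2∈{5}] r4c2 is down to just 5 ⇒ r4c2=5.
Step 14. [r1c6∈{6}] only 6 remains possible at r1c6 ⇒ r1c6=6.
Step 15. [r4c3∈{1}] r4c3 is down to just 1 ⇒ r4c3=1.
Step 16. [r1c5∈{5}] only 5 remains possible at r1c5, so r1c5=5.
Step 17. [r5c1∈{6}] r5c1 is down to just 6, so r5c1=6.
Step 18. [r6c2∈{4}] r6c2's peers cover all but 4 ⇒ r6c2=4.
Step 19. [r6c6∈{2}] nothing but 2 survives at r6c6. So r6c6=2.
Step 20. [r6c3∈{3}] r6c3 has the single candidate 3. So r6c3=3.
Step 21. [r6c4∈{5}] r6c4 is down to just 5. So r6c4=5.
Step 22. [r3c4∈{1}] nothing but 1 survives at r3c4 ⇒ r3c4=1.
Step 23. [r4c5∈{4}] r4c5 is down to just 4. So r4c5=4.

Answer: 3 1 4 2 5 6 / 5 6 2 3 1 4 / 4 3 6 1 2 5 / 2 5 1 6 4 3 / 6 2 5 4 3 1 / 1 4 3 5 6 2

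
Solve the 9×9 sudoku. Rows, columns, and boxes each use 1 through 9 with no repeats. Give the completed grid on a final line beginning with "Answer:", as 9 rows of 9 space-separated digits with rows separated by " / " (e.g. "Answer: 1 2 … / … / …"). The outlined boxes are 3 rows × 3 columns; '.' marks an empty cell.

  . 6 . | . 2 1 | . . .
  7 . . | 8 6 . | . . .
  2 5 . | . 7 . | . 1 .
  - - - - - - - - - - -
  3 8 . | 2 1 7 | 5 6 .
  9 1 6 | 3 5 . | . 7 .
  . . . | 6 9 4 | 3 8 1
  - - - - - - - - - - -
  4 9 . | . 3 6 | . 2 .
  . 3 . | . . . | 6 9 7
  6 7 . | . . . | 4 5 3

Step 1. [r2c3∈{1,3,4,9}] across row 2, 1 lands solely at r2c3. So r2c3=1.
Step 2. [r5c9∈{2,4}] r5c9 is the only open cell in row 5 admitting 4. So r5c9=4.
Step 3. [r1c1∈{8}] only 8 remains possible at r1c1 ⇒ r1c1=8.
Step 4. [r9c5∈{8}] r9c5 is down to just 8, so r9c5=8.
Step 5. [r7c9∈{8}] only 8 remains possible at r7c9. So r7c9=8.
Step 6. [r7c3∈{5}] r7c3 has the single candidate 5. So r7c3=5.
Step 7. [r9c3∈{2}] r9c3 is down to just 2, so r9c3=2.
Step 8. [r2c2∈{4}] r2c2's peers cover all but 4 ⇒ r2c2=4.
Step 9. [r3c4∈{4,9}] 4 has one home in row 3: r3c4 ⇒ r3c4=4.
Step 10. [r4c9∈{9}] r4c9 is down to just 9. So r4c9=9.
Step 11. [r9c6∈{9}] r9c6 is down to just 9. So r9c6=9.
Step 12. [r1c4∈{5,9}] 9 has one home in col 4: r1c4. So r1c4=9.
Step 13. [r2c6∈{3,5}] r2c6 is the only open cell in box 2 admitting 5. So r2c6=5.
Step 14. [r1c3∈{3}] r1c3's peers cover all but 3. So r1c3=3.
Step 15. [r9c4∈{1}] r9c4 is down to just 1 ⇒ r9c4=1.
Step 16. [r2c7∈{2,9}] across row 2, 9 lands solely at r2c7. So r2c7=9.
Step 17. [r1c8∈{4}] r1c8 has the single candidate 4. So r1c8=4.
Step 18. [r7c4∈{7}] r7c4 has the single candidate 7, so r7c4=7.
Step 19. [r5c7∈{2}] only 2 remains possible at r5c7, so r5c7=2.
Step 20. [r3c3∈{9}] only 9 remains possible at r3c3, so r3c3=9.
Step 21. [r4c3∈{4}] only 4 remains possible at r4c3, so r4c3=4.
Step 22. [r8c3∈{8}] r8c3 has the single candidate 8, so r8c3=8.
Step 23. [r8c1∈{1}] only 1 remains possible at r8c1 ⇒ r8c1=1.
Step 24. [r2c8∈{3}] r2c8 is down to just 3. So r2c8=3.
Step 25. [r6c1∈{5}] r6c1 has the single candidate 5 ⇒ r6c1=5.
Step 26. [r8c5∈{4}] nothing but 4 survives at r8c5 ⇒ r8c5=4.
Step 27. [r2c9∈{2}] nothing but 2 survives at r2c9 ⇒ r2c9=2.
Step 28. [r1c7∈{7}] r1c7 has the single candidate 7 ⇒ r1c7=7.
Step 29. [r3c9∈{6}] r3c9's peers cover all but 6 ⇒ r3c9=6.
Step 30. [r8c4∈{5}] r8c4 is down to just 5 ⇒ r8c4=5.
Step 31. [r3c6∈{3}] only 3 remains possible at r3c6. So r3c6=3.
Step 32. [r6c2∈{2}] only 2 remains possible at r6c2 ⇒ r6c2=2.
Step 33. [r6c3∈{7}] r6c3 is down to just 7. So r6c3=7.
Step 34. [r5c6∈{8}] r5c6 has the single candidate 8, so r5c6=8.
Step 35. [r3c7∈{8}] r3c7's peers cover all but 8, so r3c7=8.
Step 36. [r7c7∈{1}] r7c7 is down to just 1, so r7c7=1.
Step 37. [r1c9∈{5}] r1c9's peers cover all but 5 ⇒ r1c9=5.
Step 38. [r8c6∈{2}] nothing but 2 survives at r8c6. So r8c6=2.

Answer: 8 6 3 9 2 1 7 4 5 / 7 4 1 8 6 5 9 3 2 / 2 5 9 4 7 3 8 1 6 / 3 8 4 2 1 7 5 6 9 / 9 1 6 3 5 8 2 7 4 / 5 2 7 6 9 4 3 8 1 / 4 9 5 7 3 6 1 2 8 / 1 3 8 5 4 2 6 9 7 / 6 7 2 1 8 9 4 5 3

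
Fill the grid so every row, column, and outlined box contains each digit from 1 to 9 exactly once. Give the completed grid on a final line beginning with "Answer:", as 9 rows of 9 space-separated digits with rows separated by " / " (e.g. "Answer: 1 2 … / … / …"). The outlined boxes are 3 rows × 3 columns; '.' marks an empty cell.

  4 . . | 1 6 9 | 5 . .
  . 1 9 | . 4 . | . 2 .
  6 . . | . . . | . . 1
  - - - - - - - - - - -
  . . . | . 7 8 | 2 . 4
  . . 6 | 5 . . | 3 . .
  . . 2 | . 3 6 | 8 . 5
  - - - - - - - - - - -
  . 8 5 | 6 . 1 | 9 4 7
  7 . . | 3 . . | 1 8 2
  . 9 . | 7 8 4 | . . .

Step 1. [r7c1∈{2,3}] across row 7, 3 lands solely at r7c1. So r7c1=3.
Step 2. [r5c9∈{9}] r5c9 is down to just 9. So r5c9=9.
Step 3. [r3c4∈{2,8}] col 4 places 2 nowhere but r3c4. So r3c4=2.
Step 4. [r3c5∈{5}] only 5 remains possible at r3c5, so r3c5=5.
Step 5. [r3c3∈{3,7,8}] 8 has one home in row 3: r3c3, so r3c3=8.
Step 6. [r1c3∈{3,7}] r1c3 is the only open cell in col 3 admitting 7 ⇒ r1c3=7.
Step 7. [r1c8∈{3}] nothing but 3 survives at r1c8 ⇒ r1c8=3.
Step 8. [r5c2∈{4,7}] row 5 places 4 nowhere but r5c2. So r5c2=4.
Step 9. [r9c7∈{6}] r9c7 has the single candidate 6, so r9c7=6.
Step 10. [r5c8∈{1,7}] row 5 places 7 nowhere but r5c8 ⇒ r5c8=7.
Step 11. [r2c7∈{7}] nothing but 7 survives at r2c7, so r2c7=7.
Step 12. [r3c2∈{3}] r3c2 has the single candidate 3. So r3c2=3.
Step 13. [r9c3∈{1}] r9c3 is down to just 1, so r9c3=1.
Step 14. [r6c8∈{1}] r6c8 is down to just 1 ⇒ r6c8=1.
Step 15. [r4c1∈{1,5,9}] 1 has one home in row 4: r4c1. So r4c1=1.
Step 16. [r1c9∈{8}] r1c9 is down to just 8. So r1c9=8.
Step 17. [r6c1∈{9}] nothing but 9 survives at r6c1 ⇒ r6c1=9.
Step 18. [r7c5∈{2}] nothing but 2 survives at r7c5 ⇒ r7c5=2.
Step 19. [r3c7∈{4}] nothing but 4 survives at r3c7. So r3c7=4.
Step 20. [r2c4∈{8}] only 8 remains possible at r2c4 ⇒ r2c4=8.
Step 21. [r9c8∈{5}] nothing but 5 survives at r9c8 ⇒ r9c8=5.
Step 22. [r4c4∈{9}] r4c4's peers cover all but 9 ⇒ r4c4=9.
Step 23. [r8c6∈{5}] r8c6 is down to just 5 ⇒ r8c6=5.
Step 24. [r2c6∈{3}] r2c6's peers cover all but 3 ⇒ r2c6=3.
Step 25. [r9c1∈{2}] r9c1 has the single candidate 2 ⇒ r9c1=2.
Step 26. [r3c8∈{9}] nothing but 9 survives at r3c8, so r3c8=9.
Step 27. [r6c2∈{7}] nothing but 7 survives at r6c2, so r6c2=7.
Step 28. [r4c3∈{3}] only 3 remains possible at r4c3 ⇒ r4c3=3.
Step 29. [r1c2∈{2}] only 2 remains possible at r1c2, so r1c2=2.
Step 30. [r5c1∈{8}] r5c1 is down to just 8. So r5c1=8.
Step 31. [r5c6∈{2}] r5c6 has the single candidate 2 ⇒ r5c6=2.
Step 32. [r4c8∈{6}] r4c8 has the single candidate 6, so r4c8=6.
Step 33. [r2c1∈{5}] r2c1 is down to just 5, so r2c1=5.
Step 34. [r6c4∈{4}] only 4 remains possible at r6c4 ⇒ r6c4=4.
Step 35. [r8c5∈{9}] only 9 remains possible at r8c5 ⇒ r8c5=9.
Step 36. [r8c3∈{4}] r8c3 is down to just 4. So r8c3=4.
Step 37. [r8c2∈{6}] only 6 remains possible at r8c2 ⇒ r8c2=6.
Step 38. [r4c2∈{5}] nothing but 5 survives at r4c2 ⇒ r4c2=5.
Step 39. [r3c6∈{7}] r3c6's peers cover all but 7 ⇒ r3c6=7.
Step 40. [r2c9∈{6}] r2c9 has the single candidate 6 ⇒ r2c9=6.
Step 41. [r9c9∈{3}] r9c9 has the single candidate 3. So r9c9=3.
Step 42. [r5c5∈{1}] r5c5 is down to just 1. So r5c5=1.

Answer: 4 2 7 1 6 9 5 3 8 / 5 1 9 8 4 3 7 2 6 / 6 3 8 2 5 7 4 9 1 / 1 5 3 9 7 8 2 6 4 / 8 4 6 5 1 2 3 7 9 / 9 7 2 4 3 6 8 1 5 / 3 8 5 6 2 1 9 4 7 / 7 6 4 3 9 5 1 8 2 / 2 9 1 7 8 4 6 5 3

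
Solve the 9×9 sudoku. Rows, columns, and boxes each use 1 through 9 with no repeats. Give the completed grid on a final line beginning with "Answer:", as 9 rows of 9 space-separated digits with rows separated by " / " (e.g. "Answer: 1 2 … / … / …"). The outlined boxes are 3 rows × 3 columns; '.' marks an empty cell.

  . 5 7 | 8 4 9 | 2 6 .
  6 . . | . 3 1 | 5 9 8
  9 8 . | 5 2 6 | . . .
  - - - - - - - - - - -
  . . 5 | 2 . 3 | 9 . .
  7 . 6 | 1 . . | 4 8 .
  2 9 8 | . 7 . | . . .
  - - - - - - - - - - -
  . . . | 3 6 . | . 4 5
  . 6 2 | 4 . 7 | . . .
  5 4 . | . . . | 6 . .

Step 1. [r9c8∈{1,2,3,7}] 2 has one home in col 8: r9c8 ⇒ r9c8=2.
Step 2. [r9c9∈{1,3,7,9}] row 9 places 7 nowhere but r9c9 ⇒ r9c9=7.
Step 3. [r8c5∈{1,5,8,9}] in row 8, 5 fits only at r8c5. So r8c5=5.
Step 4. [r4c2∈{1}] r4c2 has the single candidate 1, so r4c2=1.
Step 5. [r9c3∈{1,3,9}] across row 9, 3 lands solely at r9c3. So r9c3=3.
Step 6. [r6c8∈{1,3,5}] in col 8, 5 fits only at r6c8, so r6c8=5.
Step 7. [r3c9∈{1,3,4}] 4 has one home in col 9: r3c9 ⇒ r3c9=4.
Step 8. [r3c3∈{1}] only 1 remains possible at r3c3 ⇒ r3c3=1.
Step 9. [r8c8∈{1,3}] col 8 places 1 nowhere but r8c8. So r8c8=1.
Step 10. [r3c8∈{3,7}] col 8 places 3 nowhere but r3c8 ⇒ r3c8=3.
Step 11. [r7c7∈{8}] r7c7 has the single candidate 8, so r7c7=8.
Step 12. [r8c7∈{3}] r8c7's peers cover all but 3. So r8c7=3.
Step 13. [r6c9∈{1,3,6}] row 6 places 3 nowhere but r6c9 ⇒ r6c9=3.
Step 14. [r9c5∈{1,8,9}] 1 has one home in row 9: r9c5 ⇒ r9c5=1.
Step 15. [r2c4∈{7}] r2c4 has the single candidate 7. So r2c4=7.
Step 16. [r6c4∈{6}] r6c4 is down to just 6. So r6c4=6.
Step 17. [r2c3∈{4}] r2c3's peers cover all but 4. So r2c3=4.
Step 18. [r7c6∈{2}] only 2 remains possible at r7c6 ⇒ r7c6=2.
Step 19. [r6c7∈{1}] only 1 remains possible at r6c7, so r6c7=1.
Step 20. [r4c8∈{7}] r4c8's peers cover all but 7. So r4c8=7.
Step 21. [r3c7∈{7}] only 7 remains possible at r3c7 ⇒ r3c7=7.
Step 22. [r7c3∈{9}] only 9 remains possible at r7c3. So r7c3=9.
Step 23. [r9c6∈{8}] only 8 remains possible at r9c6 ⇒ r9c6=8.
Step 24. [r4c5∈{8}] only 8 remains possible at r4c5, so r4c5=8.
Step 25. [r8c9∈{9}] r8c9 is down to just 9 ⇒ r8c9=9.
Step 26. [r1c9∈{1}] r1c9's peers cover all but 1. So r1c9=1.
Step 27. [r5c2∈{3}] nothing but 3 survives at r5c2. So r5c2=3.
Step 28. [r2c2∈{2}] only 2 remains possible at r2c2, so r2c2=2.
Step 29. [r4c9∈{6}] r4c9's peers cover all but 6 ⇒ r4c9=6.
Step 30. [r6c6∈{4}] r6c6's peers cover all but 4, so r6c6=4.
Step 31. [r8c1∈{8}] r8c1's peers cover all but 8, so r8c1=8.
Step 32. [r5c9∈{2}] nothing but 2 survives at r5c9. So r5c9=2.
Step 33. [r4c1∈{4}] only 4 remains possible at r4c1 ⇒ r4c1=4.
Step 34. [r5c5∈{9}] r5c5's peers cover all but 9 ⇒ r5c5=9.
Step 35. [r5c6∈{5}] r5c6 is down to just 5. So r5c6=5.
Step 36. [r7c1∈{1}] only 1 remains possible at r7c1. So r7c1=1.
Step 37. [r1c1∈{3}] r1c1's peers cover all but 3, so r1c1=3.
Step 38. [r7c2∈{7}] r7c2 has the single candidate 7 ⇒ r7c2=7.
Step 39. [r9c4∈{9}] only 9 remains possible at r9c4, so r9c4=9.

Answer: 3 5 7 8 4 9 2 6 1 / 6 2 4 7 3 1 5 9 8 / 9 8 1 5 2 6 7 3 4 / 4 1 5 2 8 3 9 7 6 / 7 3 6 1 9 5 4 8 2 / 2 9 8 6 7 4 1 5 3 / 1 7 9 3 6 2 8 4 5 / 8 6 2 4 5 7 3 1 9 / 5 4 3 9 1 8 6 2 7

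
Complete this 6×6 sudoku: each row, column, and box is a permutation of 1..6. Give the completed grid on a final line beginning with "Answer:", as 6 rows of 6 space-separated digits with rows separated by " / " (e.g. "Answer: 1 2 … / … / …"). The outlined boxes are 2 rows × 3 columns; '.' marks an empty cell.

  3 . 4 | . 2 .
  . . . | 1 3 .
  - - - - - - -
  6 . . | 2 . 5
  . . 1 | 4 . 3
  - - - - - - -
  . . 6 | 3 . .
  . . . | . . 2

Step 1. [r5c6∈{1,4}] col 6 places 1 nowhere but r5c6 ⇒ r5c6=1.
Step 2. [r1c2∈{1,5,6}] r1c2 is the only open cell in row 1 admitting 1. So r1c2=1.
Step 3. [r2c3∈{2,5}] 2 has one home in col 3: r2c3 ⇒ r2c3=2.
Step 4. [r6c3∈{3,5}] col 3 places 5 nowhere but r6c3. So r6c3=5.
Step 5. [r3c2∈{3,4}] 4 has one home in row 3: r3c2 ⇒ r3c2=4.
Step 6. [r1c6∈{6}] r1c6 has the single candidate 6. So r1c6=6.
Step 7. [r5c2∈{2}] only 2 remains possible at r5c2, so r5c2=2.
Step 8. [r4c2∈{5}] only 5 remains possible at r4c2 ⇒ r4c2=5.
Step 9. [r5c1∈{4}] r5c1's peers cover all but 4, so r5c1=4.
Step 10. [r4c5∈{6}] r4c5's peers cover all but 6, so r4c5=6.
Step 11. [r5c5∈{5}] only 5 remains possible at r5c5, so r5c5=5.
Step 12. [r6c4∈{6}] only 6 remains possible at r6c4 ⇒ r6c4=6.
Step 13. [r2c2∈{6}] only 6 remains possible at r2c2 ⇒ r2c2=6.
Step 14. [r2c6∈{4}] only 4 remains possible at r2c6, so r2c6=4.
Step 15. [r6c1∈{1}] only 1 remains possible at r6c1, so r6c1=1.
Step 16. [r6c2∈{3}] r6c2 is down to just 3, so r6c2=3.
Step 17. [r4c1∈{2}] r4c1's peers cover all but 2, so r4c1=2.
Step 18. [r3c3∈{3}] only 3 remains possible at r3c3 ⇒ r3c3=3.
Step 19. [r2c1∈{5}] r2c1 has the single candidate 5, so r2c1=5.
Step 20. [r3c5∈{1}] r3c5 has the single candidate 1. So r3c5=1.
Step 21. [r1c4∈{5}] nothing but 5 survives at r1c4, so r1c4=5.
Step 22. [r6c5∈{4}] r6c5 has the single candidate 4. So r6c5=4.

Answer: 3 1 4 5 2 6 / 5 6 2 1 3 4 / 6 4 3 2 1 5 / 2 5 1 4 6 3 / 4 2 6 3 5 1 / 1 3 5 6 4 2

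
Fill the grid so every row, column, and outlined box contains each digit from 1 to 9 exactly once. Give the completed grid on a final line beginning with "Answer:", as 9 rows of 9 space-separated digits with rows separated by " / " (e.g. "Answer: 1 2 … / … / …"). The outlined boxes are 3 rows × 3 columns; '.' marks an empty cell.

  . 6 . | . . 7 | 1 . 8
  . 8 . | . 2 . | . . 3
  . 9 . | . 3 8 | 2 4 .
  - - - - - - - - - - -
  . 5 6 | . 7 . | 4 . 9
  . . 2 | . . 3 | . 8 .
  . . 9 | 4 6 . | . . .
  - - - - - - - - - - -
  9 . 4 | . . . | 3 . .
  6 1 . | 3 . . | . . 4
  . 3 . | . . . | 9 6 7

Step 1. [r6c2∈{7}] r6c2's peers cover all but 7 ⇒ r6c2=7.
Step 2. [r6c7∈{5}] nothing but 5 survives at r6c7 ⇒ r6c7=5.
Step 3. [r7c4∈{1,2,5,6,7,8}] row 7 places 7 nowhere but r7c4. So r7c4=7.
Step 4. [r7c5∈{1,5,8}] across row 7, 8 lands solely at r7c5. So r7c5=8.
Step 5. [r2c8∈{5,7,9}] across col 8, 7 lands solely at r2c8, so r2c8=7.
Step 6. [r7c6∈{1,2,5,6}] r7c6 is the only open cell in row 7 admitting 6, so r7c6=6.
Step 7. [r6c1∈{1,3,8}] row 6 places 8 nowhere but r6c1, so r6c1=8.
Step 8. [r1c1∈{2,3,4,5}] 2 has one home in row 1: r1c1, so r1c1=2.
Step 9. [r9c1∈{5}] r9c1 is down to just 5, so r9c1=5.
Step 10. [r1c5∈{4,5,9}] r1c5 is the only open cell in row 1 admitting 4 ⇒ r1c5=4.
Step 11. [r9c5∈{1}] r9c5 is down to just 1, so r9c5=1.
Step 12. [r6c8∈{1,2,3}] 3 has one home in row 6: r6c8. So r6c8=3.
Step 13. [r9c4∈{2}] only 2 remains possible at r9c4. So r9c4=2.
Step 14. [r8c8∈{2,5}] across row 8, 2 lands solely at r8c8, so r8c8=2.
Step 15. [r4c8∈{1}] r4c8 has the single candidate 1, so r4c8=1.
Step 16. [r5c1∈{1,4}] box 4 places 1 nowhere but r5c1 ⇒ r5c1=1.
Step 17. [r2c7∈{6}] r2c7 has the single candidate 6. So r2c7=6.
Step 18. [r3c9∈{5}] only 5 remains possible at r3c9. So r3c9=5.
Step 19. [r6c6∈{1,2}] r6c6 is the only open cell in row 6 admitting 1. So r6c6=1.
Step 20. [r8c3∈{7,8}] r8c3 is the only open cell in row 8 admitting 7. So r8c3=7.
Step 21. [r3c3∈{1}] r3c3 has the single candidate 1, so r3c3=1.
Step 22. [r2c3∈{5}] r2c3 has the single candidate 5 ⇒ r2c3=5.
Step 23. [r2c6∈{9}] only 9 remains possible at r2c6, so r2c6=9.
Step 24. [r5c4∈{5,9}] 9 has one home in col 4: r5c4 ⇒ r5c4=9.
Step 25. [r8c6∈{5}] nothing but 5 survives at r8c6 ⇒ r8c6=5.
Step 26. [r3c4∈{6}] r3c4 has the single candidate 6, so r3c4=6.
Step 27. [r4c4∈{8}] r4c4's peers cover all but 8 ⇒ r4c4=8.
Step 28. [r7c9∈{1}] only 1 remains possible at r7c9. So r7c9=1.
Step 29. [r2c4∈{1}] r2c4 is down to just 1. So r2c4=1.
Step 30. [r5c2∈{4}] r5c2's peers cover all but 4 ⇒ r5c2=4.
Step 31. [r1c8∈{9}] r1c8 is down to just 9, so r1c8=9.
Step 32. [r8c7∈{8}] only 8 remains possible at r8c7 ⇒ r8c7=8.
Step 33. [r4c1∈{3}] r4c1's peers cover all but 3, so r4c1=3.
Step 34. [r6c9∈{2}] r6c9 is down to just 2 ⇒ r6c9=2.
Step 35. [r5c7∈{7}] r5c7's peers cover all but 7. So r5c7=7.
Step 36. [r3c1∈{7}] nothing but 7 survives at r3c1, so r3c1=7.
Step 37. [r4c6∈{2}] nothing but 2 survives at r4c6. So r4c6=2.
Step 38. [r5c9∈{6}] nothing but 6 survives at r5c9. So r5c9=6.
Step 39. [r2c1∈{4}] nothing but 4 survives at r2c1. So r2c1=4.
Step 40. [r9c3∈{8}] r9c3 is down to just 8 ⇒ r9c3=8.
Step 41. [r1c3∈{3}] r1c3's peers cover all but 3. So r1c3=3.
Step 42. [r5c5∈{5}] r5c5 is down to just 5 ⇒ r5c5=5.
Step 43. [r1c4∈{5}] only 5 remains possible at r1c4. So r1c4=5.
Step 44. [r9c6∈{4}] nothing but 4 survives at r9c6, so r9c6=4.
Step 45. [r7c8∈{5}] r7c8 is down to just 5. So r7c8=5.
Step 46. [r8c5∈{9}] r8c5 is down to just 9 ⇒ r8c5=9.
Step 47. [r7c2∈{2}] r7c2's peers cover all but 2, so r7c2=2.

Answer: 2 6 3 5 4 7 1 9 8 / 4 8 5 1 2 9 6 7 3 / 7 9 1 6 3 8 2 4 5 / 3 5 6 8 7 2 4 1 9 / 1 4 2 9 5 3 7 8 6 / 8 7 9 4 6 1 5 3 2 / 9 2 4 7 8 6 3 5 1 / 6 1 7 3 9 5 8 2 4 / 5 3 8 2 1 4 9 6 7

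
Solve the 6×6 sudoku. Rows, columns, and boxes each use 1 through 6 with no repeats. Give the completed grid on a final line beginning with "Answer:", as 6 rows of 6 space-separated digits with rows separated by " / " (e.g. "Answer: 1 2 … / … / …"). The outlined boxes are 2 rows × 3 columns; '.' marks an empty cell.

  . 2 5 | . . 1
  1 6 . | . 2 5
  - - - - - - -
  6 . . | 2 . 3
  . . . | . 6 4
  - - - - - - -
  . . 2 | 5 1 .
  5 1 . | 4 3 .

Step 1. [r2c3∈{3,4}] r2c3 is the only open cell in row 2 admitting 4, so r2c3=4.
Step 2. [r1c1∈{3}] nothing but 3 survives at r1c1 ⇒ r1c1=3.
Step 3. [r4c2∈{3,5}] across row 4, 5 lands solely at r4c2. So r4c2=5.
Step 4. [r3c2∈{4}] only 4 remains possible at r3c2. So r3c2=4.
Step 5. [r6c6∈{2,6}] across row 6, 2 lands solely at r6c6 ⇒ r6c6=2.
Step 6. [r4c4∈{1}] only 1 remains possible at r4c4. So r4c4=1.
Step 7. [r2c4∈{3}] only 3 remains possible at r2c4 ⇒ r2c4=3.
Step 8. [r1c5∈{4}] r1c5's peers cover all but 4, so r1c5=4.
Step 9. [r3c3∈{1}] r3c3's peers cover all but 1. So r3c3=1.
Step 10. [r4c3∈{3}] nothing but 3 survives at r4c3 ⇒ r4c3=3.
Step 11. [r5c6∈{6}] r5c6's peers cover all but 6, so r5c6=6.
Step 12. [r1c4∈{6}] r1c4 has the single candidate 6 ⇒ r1c4=6.
Step 13. [r3c5∈{5}] r3c5 is down to just 5, so r3c5=5.
Step 14. [r5c2∈{3}] nothing but 3 survives at r5c2, so r5c2=3.
Step 15. [r5c1∈{4}] r5c1's peers cover all but 4 ⇒ r5c1=4.
Step 16. [r4c1∈{2}] r4c1's peers cover all but 2, so r4c1=2.
Step 17. [r6c3∈{6}] only 6 remains possible at r6c3. So r6c3=6.

Answer: 3 2 5 6 4 1 / 1 6 4 3 2 5 / 6 4 1 2 5 3 / 2 5 3 1 6 4 / 4 3 2 5 1 6 / 5 1 6 4 3 2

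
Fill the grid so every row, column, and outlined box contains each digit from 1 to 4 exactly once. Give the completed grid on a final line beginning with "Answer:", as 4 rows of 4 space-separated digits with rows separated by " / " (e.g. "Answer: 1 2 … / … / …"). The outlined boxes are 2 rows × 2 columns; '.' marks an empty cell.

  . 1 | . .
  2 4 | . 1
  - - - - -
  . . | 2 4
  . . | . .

Step 1. [r1c1∈{3}] r1c1 has the single candidate 3 ⇒ r1c1=3.
Step 2. [r4c3∈{1,3}] across col 3, 1 lands solely at r4c3, so r4c3=1.
Step 3. [r4c4∈{3}] r4c4 is down to just 3 ⇒ r4c4=3.
Step 4. [r3c2∈{3}] r3c2's peers cover all but 3 ⇒ r3c2=3.
Step 5. [r3c1∈{1}] r3c1 is down to just 1 ⇒ r3c1=1.
Step 6. [r1c3∈{4}] only 4 remains possible at r1c3. So r1c3=4.
Step 7. [r2c3∈{3}] r2c3's peers cover all but 3. So r2c3=3.
Step 8. [r4c2∈{2}] r4c2 is down to just 2, so r4c2=2.
Step 9. [r4c1∈{4}] r4c1's peers cover all but 4 ⇒ r4c1=4.
Step 10. [r1c4∈{2}] nothing but 2 survives at r1c4. So r1c4=2.

Answer: 3 1 4 2 / 2 4 3 1 / 1 3 2 4 / 4 2 1 3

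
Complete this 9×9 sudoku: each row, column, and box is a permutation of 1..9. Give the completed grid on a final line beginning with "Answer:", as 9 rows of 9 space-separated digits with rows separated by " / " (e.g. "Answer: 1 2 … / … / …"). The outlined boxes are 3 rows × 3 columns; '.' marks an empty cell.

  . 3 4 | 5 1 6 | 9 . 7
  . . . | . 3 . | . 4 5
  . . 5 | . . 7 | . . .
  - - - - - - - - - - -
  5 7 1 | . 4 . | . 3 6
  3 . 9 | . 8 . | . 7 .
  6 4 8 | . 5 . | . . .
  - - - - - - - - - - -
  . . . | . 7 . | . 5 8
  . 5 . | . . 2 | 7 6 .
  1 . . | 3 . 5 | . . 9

Step 1. [r3c5∈{2,9}] 2 has one home in col 5: r3c5, so r3c5=2.
Step 2. [r8c4∈{1,4,8,9}] r8c4 is the only open cell in box 8 admitting 8 ⇒ r8c4=8.
Step 3. [r2c4∈{9}] r2c4 is down to just 9 ⇒ r2c4=9.
Step 4. [r9c8∈{2}] r9c8's peers cover all but 2, so r9c8=2.
Step 5. [r2c7∈{1,2,6,8}] box 3 places 2 nowhere but r2c7. So r2c7=2.
Step 6. [r6c7∈{1}] r6c7's peers cover all but 1, so r6c7=1.
Step 7. [r7c6∈{1,4,9}] 4 has one home in col 6: r7c6, so r7c6=4.
Step 8. [r7c3∈{2,3,6}] in col 3, 2 fits only at r7c3 ⇒ r7c3=2.
Step 9. [r8c9∈{1,3,4}] across row 8, 1 lands solely at r8c9 ⇒ r8c9=1.
Step 10. [r1c8∈{8}] r1c8's peers cover all but 8 ⇒ r1c8=8.
Step 11. [r2c2∈{1,6,8}] 1 has one home in row 2: r2c2, so r2c2=1.
Step 12. [r2c3∈{6,7}] across row 2, 6 lands solely at r2c3, so r2c3=6.
Step 13. [r5c4∈{1,2,6}] across row 5, 6 lands solely at r5c4. So r5c4=6.
Step 14. [r7c1∈{9}] r7c1 is down to just 9, so r7c1=9.
Step 15. [r9c2∈{6,8}] across row 9, 8 lands solely at r9c2. So r9c2=8.
Step 16. [r5c9∈{2,4}] r5c9 is the only open cell in col 9 admitting 4 ⇒ r5c9=4.
Step 17. [r3c9∈{3}] r3c9 is down to just 3 ⇒ r3c9=3.
Step 18. [r6c9∈{2}] nothing but 2 survives at r6c9 ⇒ r6c9=2.
Step 19. [r2c6∈{8}] r2c6's peers cover all but 8. So r2c6=8.
Step 20. [r4c6∈{9}] r4c6's peers cover all but 9, so r4c6=9.
Step 21. [r3c7∈{6}] nothing but 6 survives at r3c7. So r3c7=6.
Step 22. [r3c2∈{9}] nothing but 9 survives at r3c2. So r3c2=9.
Step 23. [r6c4∈{7}] r6c4 is down to just 7. So r6c4=7.
Step 24. [r6c6∈{3}] r6c6 has the single candidate 3. So r6c6=3.
Step 25. [r5c7∈{5}] r5c7 has the single candidate 5. So r5c7=5.
Step 26. [r4c4∈{2}] nothing but 2 survives at r4c4, so r4c4=2.
Step 27. [r8c3∈{3}] only 3 remains possible at r8c3 ⇒ r8c3=3.
Step 28. [r7c4∈{1}] r7c4 is down to just 1. So r7c4=1.
Step 29. [r2c1∈{7}] r2c1 is down to just 7 ⇒ r2c1=7.
Step 30. [r7c2∈{6}] only 6 remains possible at r7c2. So r7c2=6.
Step 31. [r9c7∈{4}] r9c7's peers cover all but 4 ⇒ r9c7=4.
Step 32. [r7c7∈{3}] r7c7 is down to just 3 ⇒ r7c7=3.
Step 33. [r1c1∈{2}] r1c1's peers cover all but 2. So r1c1=2.
Step 34. [r3c1∈{8}] nothing but 8 survives at r3c1 ⇒ r3c1=8.
Step 35. [r4c7∈{8}] r4c7's peers cover all but 8, so r4c7=8.
Step 36. [r3c4∈{4}] r3c4's peers cover all but 4. So r3c4=4.
Step 37. [r8c1∈{4}] r8c1's peers cover all but 4. So r8c1=4.
Step 38. [r3c8∈{1}] only 1 remains possible at r3c8. So r3c8=1.
Step 39. [r6c8∈{9}] r6c8 has the single candidate 9, so r6c8=9.
Step 40. [r9c3∈{7}] only 7 remains possible at r9c3, so r9c3=7.
Step 41. [r9c5∈{6}] r9c5 is down to just 6. So r9c5=6.
Step 42. [r5c6∈{1}] r5c6 has the single candidate 1 ⇒ r5c6=1.
Step 43. [r5c2∈{2}] r5c2 has the single candidate 2, so r5c2=2.
Step 44. [r8c5∈{9}] nothing but 9 survives at r8c5. So r8c5=9.

Answer: 2 3 4 5 1 6 9 8 7 / 7 1 6 9 3 8 2 4 5 / 8 9 5 4 2 7 6 1 3 / 5 7 1 2 4 9 8 3 6 / 3 2 9 6 8 1 5 7 4 / 6 4 8 7 5 3 1 9 2 / 9 6 2 1 7 4 3 5 8 / 4 5 3 8 9 2 7 6 1 / 1 8 7 3 6 5 4 2 9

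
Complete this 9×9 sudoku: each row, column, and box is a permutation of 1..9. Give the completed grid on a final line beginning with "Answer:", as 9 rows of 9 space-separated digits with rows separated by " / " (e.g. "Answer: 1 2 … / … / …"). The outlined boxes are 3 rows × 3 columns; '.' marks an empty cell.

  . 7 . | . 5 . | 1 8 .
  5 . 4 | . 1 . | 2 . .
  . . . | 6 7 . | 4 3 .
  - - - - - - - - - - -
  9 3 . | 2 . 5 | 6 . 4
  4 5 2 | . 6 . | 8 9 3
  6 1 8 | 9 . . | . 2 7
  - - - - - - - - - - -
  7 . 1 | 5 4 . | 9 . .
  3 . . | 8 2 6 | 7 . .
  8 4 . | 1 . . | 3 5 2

Step 1. [r3c3∈{9}] nothing but 9 survives at r3c3, so r3c3=9.
Step 2. [r1c3∈{3,6}] r1c3 is the only open cell in col 3 admitting 3 ⇒ r1c3=3.
Step 3. [r2c2∈{6,8}] 6 has one home in box 1: r2c2. So r2c2=6.
Step 4. [r1c1∈{2}] r1c1 is down to just 2. So r1c1=2.
Step 5. [r2c6∈{3,8,9}] across row 2, 8 lands solely at r2c6, so r2c6=8.
Step 6. [r1c6∈{4,9}] 9 has one home in box 2: r1c6, so r1c6=9.
Step 7. [r7c9∈{6,8}] in row 7, 8 fits only at r7c9. So r7c9=8.
Step 8. [r8c8∈{1,4}] 4 has one home in row 8: r8c8 ⇒ r8c8=4.
Step 9. [r6c6∈{3,4}] r6c6 is the only open cell in row 6 admitting 4 ⇒ r6c6=4.
Step 10. [r5c6∈{1,7}] 1 has one home in row 5: r5c6. So r5c6=1.
Step 11. [r9c5∈{9}] r9c5's peers cover all but 9 ⇒ r9c5=9.
Step 12. [r5c4∈{7}] r5c4 is down to just 7, so r5c4=7.
Step 13. [r7c8∈{6}] r7c8's peers cover all but 6. So r7c8=6.
Step 14. [r9c6∈{7}] only 7 remains possible at r9c6 ⇒ r9c6=7.
Step 15. [r6c7∈{5}] r6c7's peers cover all but 5. So r6c7=5.
Step 16. [r9c3∈{6}] r9c3 is down to just 6. So r9c3=6.
Step 17. [r2c9∈{9}] only 9 remains possible at r2c9 ⇒ r2c9=9.
Step 18. [r8c3∈{5}] r8c3's peers cover all but 5. So r8c3=5.
Step 19. [r3c9∈{5}] r3c9 is down to just 5. So r3c9=5.
Step 20. [r8c2∈{9}] nothing but 9 survives at r8c2 ⇒ r8c2=9.
Step 21. [r1c4∈{4}] r1c4 is down to just 4 ⇒ r1c4=4.
Step 22. [r4c5∈{8}] r4c5's peers cover all but 8. So r4c5=8.
Step 23. [r2c4∈{3}] r2c4's peers cover all but 3. So r2c4=3.
Step 24. [r3c6∈{2}] nothing but 2 survives at r3c6, so r3c6=2.
Step 25. [r1c9∈{6}] only 6 remains possible at r1c9 ⇒ r1c9=6.
Step 26. [r2c8∈{7}] only 7 remains possible at r2c8, so r2c8=7.
Step 27. [r6c5∈{3}] only 3 remains possible at r6c5, so r6c5=3.
Step 28. [r3c1∈{1}] nothing but 1 survives at r3c1, so r3c1=1.
Step 29. [r7c2∈{2}] nothing but 2 survives at r7c2, so r7c2=2.
Step 30. [r4c8∈{1}] r4c8 has the single candidate 1 ⇒ r4c8=1.
Step 31. [r7c6∈{3}] only 3 remains possible at r7c6. So r7c6=3.
Step 32. [r3c2∈{8}] r3c2's peers cover all but 8. So r3c2=8.
Step 33. [r8c9∈{1}] r8c9's peers cover all but 1, so r8c9=1.
Step 34. [r4c3∈{7}] r4c3 has the single candidate 7. So r4c3=7.

Answer: 2 7 3 4 5 9 1 8 6 / 5 6 4 3 1 8 2 7 9 / 1 8 9 6 7 2 4 3 5 / 9 3 7 2 8 5 6 1 4 / 4 5 2 7 6 1 8 9 3 / 6 1 8 9 3 4 5 2 7 / 7 2 1 5 4 3 9 6 8 / 3 9 5 8 2 6 7 4 1 / 8 4 6 1 9 7 3 5 2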